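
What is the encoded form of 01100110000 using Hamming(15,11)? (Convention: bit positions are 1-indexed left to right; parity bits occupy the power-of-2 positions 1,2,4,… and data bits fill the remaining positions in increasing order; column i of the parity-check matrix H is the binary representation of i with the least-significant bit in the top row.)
Codeword c = d · G (mod 2), d = 01100110000:
  c[0] = d·G[:,0] = (01100110000)·(11011010101) mod 2 = 0+1+0+0+0+0+1+0+0+0+0 mod 2 = 0
  c[1] = d·G[:,1] = (01100110000)·(10110110011) mod 2 = 0+0+1+0+0+1+1+0+0+0+0 mod 2 = 1
  c[2] = d·G[:,2] = (01100110000)·(10000000000) mod 2 = 0+0+0+0+0+0+0+0+0+0+0 mod 2 = 0
  c[3] = d·G[:,3] = (01100110000)·(01110001111) mod 2 = 0+1+1+0+0+0+0+0+0+0+0 mod 2 = 0
  c[4] = d·G[:,4] = (01100110000)·(01000000000) mod 2 = 0+1+0+0+0+0+0+0+0+0+0 mod 2 = 1
  c[5] = d·G[:,5] = (01100110000)·(00100000000) mod 2 = 0+0+1+0+0+0+0+0+0+0+0 mod 2 = 1
  c[6] = d·G[:,6] = (01100110000)·(00010000000) mod 2 = 0+0+0+0+0+0+0+0+0+0+0 mod 2 = 0
  c[7] = d·G[:,7] = (01100110000)·(00001111111) mod 2 = 0+0+0+0+0+1+1+0+0+0+0 mod 2 = 0
  c[8] = d·G[:,8] = (01100110000)·(00001000000) mod 2 = 0+0+0+0+0+0+0+0+0+0+0 mod 2 = 0
  c[9] = d·G[:,9] = (01100110000)·(00000100000) mod 2 = 0+0+0+0+0+1+0+0+0+0+0 mod 2 = 1
  c[10] = d·G[:,10] = (01100110000)·(00000010000) mod 2 = 0+0+0+0+0+0+1+0+0+0+0 mod 2 = 1
  c[11] = d·G[:,11] = (01100110000)·(00000001000) mod 2 = 0+0+0+0+0+0+0+0+0+0+0 mod 2 = 0
  c[12] = d·G[:,12] = (01100110000)·(00000000100) mod 2 = 0+0+0+0+0+0+0+0+0+0+0 mod 2 = 0
  c[13] = d·G[:,13] = (01100110000)·(00000000010) mod 2 = 0+0+0+0+0+0+0+0+0+0+0 mod 2 = 0
  c[14] = d·G[:,14] = (01100110000)·(00000000001) mod 2 = 0+0+0+0+0+0+0+0+0+0+0 mod 2 = 0
Codeword = 010011000110000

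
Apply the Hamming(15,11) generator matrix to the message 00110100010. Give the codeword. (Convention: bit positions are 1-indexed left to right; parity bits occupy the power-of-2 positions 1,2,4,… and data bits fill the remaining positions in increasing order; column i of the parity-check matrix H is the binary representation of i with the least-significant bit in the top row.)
Codeword c = d · G (mod 2), d = 00110100010:
  c[0] = d·G[:,0] = (00110100010)·(11011010101) mod 2 = 0+0+0+1+0+0+0+0+0+0+0 mod 2 = 1
  c[1] = d·G[:,1] = (00110100010)·(10110110011) mod 2 = 0+0+1+1+0+1+0+0+0+1+0 mod 2 = 0
  c[2] = d·G[:,2] = (00110100010)·(10000000000) mod 2 = 0+0+0+0+0+0+0+0+0+0+0 mod 2 = 0
  c[3] = d·G[:,3] = (00110100010)·(01110001111) mod 2 = 0+0+1+1+0+0+0+0+0+1+0 mod 2 = 1
  c[4] = d·G[:,4] = (00110100010)·(01000000000) mod 2 = 0+0+0+0+0+0+0+0+0+0+0 mod 2 = 0
  c[5] = d·G[:,5] = (00110100010)·(00100000000) mod 2 = 0+0+1+0+0+0+0+0+0+0+0 mod 2 = 1
  c[6] = d·G[:,6] = (00110100010)·(00010000000) mod 2 = 0+0+0+1+0+0+0+0+0+0+0 mod 2 = 1
  c[7] = d·G[:,7] = (00110100010)·(00001111111) mod 2 = 0+0+0+0+0+1+0+0+0+1+0 mod 2 = 0
  c[8] = d·G[:,8] = (00110100010)·(00001000000) mod 2 = 0+0+0+0+0+0+0+0+0+0+0 mod 2 = 0
  c[9] = d·G[:,9] = (00110100010)·(00000100000) mod 2 = 0+0+0+0+0+1+0+0+0+0+0 mod 2 = 1
  c[10] = d·G[:,10] = (00110100010)·(00000010000) mod 2 = 0+0+0+0+0+0+0+0+0+0+0 mod 2 = 0
  c[11] = d·G[:,11] = (00110100010)·(00000001000) mod 2 = 0+0+0+0+0+0+0+0+0+0+0 mod 2 = 0
  c[12] = d·G[:,12] = (00110100010)·(00000000100) mod 2 = 0+0+0+0+0+0+0+0+0+0+0 mod 2 = 0
  c[13] = d·G[:,13] = (00110100010)·(00000000010) mod 2 = 0+0+0+0+0+0+0+0+0+1+0 mod 2 = 1
  c[14] = d·G[:,14] = (00110100010)·(00000000001) mod 2 = 0+0+0+0+0+0+0+0+0+0+0 mod 2 = 0
Codeword = 100101100100010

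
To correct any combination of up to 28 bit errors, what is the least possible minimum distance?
Correcting t errors requires d_min ≥ 2t + 1 = 2·28 + 1 = 57.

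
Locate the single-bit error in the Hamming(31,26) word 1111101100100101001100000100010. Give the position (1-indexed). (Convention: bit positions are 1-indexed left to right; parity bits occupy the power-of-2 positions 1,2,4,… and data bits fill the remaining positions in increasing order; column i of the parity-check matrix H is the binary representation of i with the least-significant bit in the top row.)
Syndrome s = H · r^T (mod 2), r = 1111101100100101001100000100010:
  s[0] = (1010101010101010101010101010101)·(1111101100100101001100000100010) mod 2 = 1+0+1+0+1+0+1+0+0+0+1+0+0+0+0+0+0+0+1+0+0+0+0+0+0+0+0+0+0+0+0 mod 2 = 0
  s[1] = (0110011001100110011001100110011)·(1111101100100101001100000100010) mod 2 = 0+1+1+0+0+0+1+0+0+0+1+0+0+1+0+0+0+0+1+0+0+0+0+0+0+1+0+0+0+1+0 mod 2 = 0
  s[2] = (0001111000011110000111100001111)·(1111101100100101001100000100010) mod 2 = 0+0+0+1+1+0+1+0+0+0+0+0+0+1+0+0+0+0+0+1+0+0+0+0+0+0+0+0+0+1+0 mod 2 = 0
  s[3] = (0000000111111110000000011111111)·(1111101100100101001100000100010) mod 2 = 0+0+0+0+0+0+0+1+0+0+1+0+0+1+0+0+0+0+0+0+0+0+0+0+0+1+0+0+0+1+0 mod 2 = 1
  s[4] = (0000000000000001111111111111111)·(1111101100100101001100000100010) mod 2 = 0+0+0+0+0+0+0+0+0+0+0+0+0+0+0+1+0+0+1+1+0+0+0+0+0+1+0+0+0+1+0 mod 2 = 1
Syndrome = 00011
Column i of H is the binary representation of i, so the syndrome is the binary index of the flipped bit.
Read s = 00011 with s[0] as LSB: 0·2^0 + 0·2^1 + 0·2^2 + 1·2^3 + 1·2^4 = 24.
Error is at bit position 24.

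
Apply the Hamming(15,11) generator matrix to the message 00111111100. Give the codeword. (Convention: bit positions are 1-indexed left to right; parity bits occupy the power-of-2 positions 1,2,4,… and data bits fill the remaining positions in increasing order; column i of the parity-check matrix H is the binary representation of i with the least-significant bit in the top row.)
Codeword c = d · G (mod 2), d = 00111111100:
  c[0] = d·G[:,0] = (00111111100)·(11011010101) mod 2 = 0+0+0+1+1+0+1+0+1+0+0 mod 2 = 0
  c[1] = d·G[:,1] = (00111111100)·(10110110011) mod 2 = 0+0+1+1+0+1+1+0+0+0+0 mod 2 = 0
  c[2] = d·G[:,2] = (00111111100)·(10000000000) mod 2 = 0+0+0+0+0+0+0+0+0+0+0 mod 2 = 0
  c[3] = d·G[:,3] = (00111111100)·(01110001111) mod 2 = 0+0+1+1+0+0+0+1+1+0+0 mod 2 = 0
  c[4] = d·G[:,4] = (00111111100)·(01000000000) mod 2 = 0+0+0+0+0+0+0+0+0+0+0 mod 2 = 0
  c[5] = d·G[:,5] = (00111111100)·(00100000000) mod 2 = 0+0+1+0+0+0+0+0+0+0+0 mod 2 = 1
  c[6] = d·G[:,6] = (00111111100)·(00010000000) mod 2 = 0+0+0+1+0+0+0+0+0+0+0 mod 2 = 1
  c[7] = d·G[:,7] = (00111111100)·(00001111111) mod 2 = 0+0+0+0+1+1+1+1+1+0+0 mod 2 = 1
  c[8] = d·G[:,8] = (00111111100)·(00001000000) mod 2 = 0+0+0+0+1+0+0+0+0+0+0 mod 2 = 1
  c[9] = d·G[:,9] = (00111111100)·(00000100000) mod 2 = 0+0+0+0+0+1+0+0+0+0+0 mod 2 = 1
  c[10] = d·G[:,10] = (00111111100)·(00000010000) mod 2 = 0+0+0+0+0+0+1+0+0+0+0 mod 2 = 1
  c[11] = d·G[:,11] = (00111111100)·(00000001000) mod 2 = 0+0+0+0+0+0+0+1+0+0+0 mod 2 = 1
  c[12] = d·G[:,12] = (00111111100)·(00000000100) mod 2 = 0+0+0+0+0+0+0+0+1+0+0 mod 2 = 1
  c[13] = d·G[:,13] = (00111111100)·(00000000010) mod 2 = 0+0+0+0+0+0+0+0+0+0+0 mod 2 = 0
  c[14] = d·G[:,14] = (00111111100)·(00000000001) mod 2 = 0+0+0+0+0+0+0+0+0+0+0 mod 2 = 0
Codeword = 000001111111100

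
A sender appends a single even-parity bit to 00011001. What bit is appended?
Sum of data bits: 0+0+0+1+1+0+0+1 = 3.
3 mod 2 = 1, so parity bit = 1.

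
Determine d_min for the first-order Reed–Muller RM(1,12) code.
d_min = 2048 (RM(1,12) has length 4096 and minimum distance 2^(m−1) = 2048).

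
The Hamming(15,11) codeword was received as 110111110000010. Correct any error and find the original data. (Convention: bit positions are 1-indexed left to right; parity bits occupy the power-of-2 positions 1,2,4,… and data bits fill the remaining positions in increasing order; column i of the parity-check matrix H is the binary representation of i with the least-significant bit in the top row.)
Syndrome s = H · r^T (mod 2), r = 110111110000010:
  s[0] = (101010101010101)·(110111110000010) mod 2 = 1+0+0+0+1+0+1+0+0+0+0+0+0+0+0 mod 2 = 1
  s[1] = (011001100110011)·(110111110000010) mod 2 = 0+1+0+0+0+1+1+0+0+0+0+0+0+1+0 mod 2 = 0
  s[2] = (000111100001111)·(110111110000010) mod 2 = 0+0+0+1+1+1+1+0+0+0+0+0+0+1+0 mod 2 = 1
  s[3] = (000000011111111)·(110111110000010) mod 2 = 0+0+0+0+0+0+0+1+0+0+0+0+0+1+0 mod 2 = 0
Syndrome = 1010
Column 5 of H equals this syndrome → error at bit 5 (1-indexed).
Flip bit 5: 110111110000010 → 110101110000010
Extract data bits at positions {3,5,6,7,9,10,11,12,13,14,15}: 00110000010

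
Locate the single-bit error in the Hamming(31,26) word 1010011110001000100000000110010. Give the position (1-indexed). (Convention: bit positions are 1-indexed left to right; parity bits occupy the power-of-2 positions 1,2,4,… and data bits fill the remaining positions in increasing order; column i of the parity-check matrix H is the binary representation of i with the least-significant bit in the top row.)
Syndrome s = H · r^T (mod 2), r = 1010011110001000100000000110010:
  s[0] = (1010101010101010101010101010101)·(1010011110001000100000000110010) mod 2 = 1+0+1+0+0+0+1+0+1+0+0+0+1+0+0+0+1+0+0+0+0+0+0+0+0+0+1+0+0+0+0 mod 2 = 1
  s[1] = (0110011001100110011001100110011)·(1010011110001000100000000110010) mod 2 = 0+0+1+0+0+1+1+0+0+0+0+0+0+0+0+0+0+0+0+0+0+0+0+0+0+1+1+0+0+1+0 mod 2 = 0
  s[2] = (0001111000011110000111100001111)·(1010011110001000100000000110010) mod 2 = 0+0+0+0+0+1+1+0+0+0+0+0+1+0+0+0+0+0+0+0+0+0+0+0+0+0+0+0+0+1+0 mod 2 = 0
  s[3] = (0000000111111110000000011111111)·(1010011110001000100000000110010) mod 2 = 0+0+0+0+0+0+0+1+1+0+0+0+1+0+0+0+0+0+0+0+0+0+0+0+0+1+1+0+0+1+0 mod 2 = 0
  s[4] = (0000000000000001111111111111111)·(1010011110001000100000000110010) mod 2 = 0+0+0+0+0+0+0+0+0+0+0+0+0+0+0+0+1+0+0+0+0+0+0+0+0+1+1+0+0+1+0 mod 2 = 0
Syndrome = 10000
Column i of H is the binary representation of i, so the syndrome is the binary index of the flipped bit.
Read s = 10000 with s[0] as LSB: 1·2^0 + 0·2^1 + 0·2^2 + 0·2^3 + 0·2^4 = 1.
Error is at bit position 1.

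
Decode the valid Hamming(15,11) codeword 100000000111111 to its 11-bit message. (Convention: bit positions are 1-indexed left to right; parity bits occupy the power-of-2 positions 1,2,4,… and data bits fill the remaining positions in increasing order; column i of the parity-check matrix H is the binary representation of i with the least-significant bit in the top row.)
Parity bits occupy power-of-2 positions; data bits are at positions {3,5,6,7,9,10,11,12,13,14,15} (1-indexed).
Extract: c[3]=0 c[5]=0 c[6]=0 c[7]=0 c[9]=0 c[10]=1 c[11]=1 c[12]=1 c[13]=1 c[14]=1 c[15]=1
Data = 00000111111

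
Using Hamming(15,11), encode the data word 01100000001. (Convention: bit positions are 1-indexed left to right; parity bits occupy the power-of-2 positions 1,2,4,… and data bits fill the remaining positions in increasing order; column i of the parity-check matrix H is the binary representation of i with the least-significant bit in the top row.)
Codeword c = d · G (mod 2), d = 01100000001:
  c[0] = d·G[:,0] = (01100000001)·(11011010101) mod 2 = 0+1+0+0+0+0+0+0+0+0+1 mod 2 = 0
  c[1] = d·G[:,1] = (01100000001)·(10110110011) mod 2 = 0+0+1+0+0+0+0+0+0+0+1 mod 2 = 0
  c[2] = d·G[:,2] = (01100000001)·(10000000000) mod 2 = 0+0+0+0+0+0+0+0+0+0+0 mod 2 = 0
  c[3] = d·G[:,3] = (01100000001)·(01110001111) mod 2 = 0+1+1+0+0+0+0+0+0+0+1 mod 2 = 1
  c[4] = d·G[:,4] = (01100000001)·(01000000000) mod 2 = 0+1+0+0+0+0+0+0+0+0+0 mod 2 = 1
  c[5] = d·G[:,5] = (01100000001)·(00100000000) mod 2 = 0+0+1+0+0+0+0+0+0+0+0 mod 2 = 1
  c[6] = d·G[:,6] = (01100000001)·(00010000000) mod 2 = 0+0+0+0+0+0+0+0+0+0+0 mod 2 = 0
  c[7] = d·G[:,7] = (01100000001)·(00001111111) mod 2 = 0+0+0+0+0+0+0+0+0+0+1 mod 2 = 1
  c[8] = d·G[:,8] = (01100000001)·(00001000000) mod 2 = 0+0+0+0+0+0+0+0+0+0+0 mod 2 = 0
  c[9] = d·G[:,9] = (01100000001)·(00000100000) mod 2 = 0+0+0+0+0+0+0+0+0+0+0 mod 2 = 0
  c[10] = d·G[:,10] = (01100000001)·(00000010000) mod 2 = 0+0+0+0+0+0+0+0+0+0+0 mod 2 = 0
  c[11] = d·G[:,11] = (01100000001)·(00000001000) mod 2 = 0+0+0+0+0+0+0+0+0+0+0 mod 2 = 0
  c[12] = d·G[:,12] = (01100000001)·(00000000100) mod 2 = 0+0+0+0+0+0+0+0+0+0+0 mod 2 = 0
  c[13] = d·G[:,13] = (01100000001)·(00000000010) mod 2 = 0+0+0+0+0+0+0+0+0+0+0 mod 2 = 0
  c[14] = d·G[:,14] = (01100000001)·(00000000001) mod 2 = 0+0+0+0+0+0+0+0+0+0+1 mod 2 = 1
Codeword = 000111010000001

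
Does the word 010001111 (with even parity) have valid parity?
Sum of all bits: 0+1+0+0+0+1+1+1+1 = 5; 5 mod 2 = 1. Result is 1 → parity error detected.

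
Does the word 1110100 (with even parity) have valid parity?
Sum of all bits: 1+1+1+0+1+0+0 = 4; 4 mod 2 = 0. Result is 0 → valid parity.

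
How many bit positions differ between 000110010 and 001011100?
XOR = 001101110, count of 1s = 5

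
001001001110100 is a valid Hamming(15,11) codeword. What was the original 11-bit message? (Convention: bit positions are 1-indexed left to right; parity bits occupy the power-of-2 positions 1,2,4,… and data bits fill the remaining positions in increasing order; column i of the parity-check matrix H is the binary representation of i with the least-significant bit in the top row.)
Parity bits occupy power-of-2 positions; data bits are at positions {3,5,6,7,9,10,11,12,13,14,15} (1-indexed).
Extract: c[3]=1 c[5]=0 c[6]=1 c[7]=0 c[9]=1 c[10]=1 c[11]=1 c[12]=0 c[13]=1 c[14]=0 c[15]=0
Data = 10101110100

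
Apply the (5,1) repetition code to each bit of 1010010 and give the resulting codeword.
Repeat each bit 5× and concatenate:
1→11111  0→00000  1→11111  0→00000  0→00000  1→11111  0→00000
Codeword = 11111000001111100000000001111100000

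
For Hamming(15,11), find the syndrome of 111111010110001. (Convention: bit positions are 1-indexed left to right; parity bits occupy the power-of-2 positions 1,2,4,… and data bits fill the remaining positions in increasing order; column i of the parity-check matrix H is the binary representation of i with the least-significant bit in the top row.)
Syndrome s = H · r^T (mod 2), r = 111111010110001:
  s[0] = (101010101010101)·(111111010110001) mod 2 = 1+0+1+0+1+0+0+0+0+0+1+0+0+0+1 mod 2 = 1
  s[1] = (011001100110011)·(111111010110001) mod 2 = 0+1+1+0+0+1+0+0+0+1+1+0+0+0+1 mod 2 = 0
  s[2] = (000111100001111)·(111111010110001) mod 2 = 0+0+0+1+1+1+0+0+0+0+0+0+0+0+1 mod 2 = 0
  s[3] = (000000011111111)·(111111010110001) mod 2 = 0+0+0+0+0+0+0+1+0+1+1+0+0+0+1 mod 2 = 0
Syndrome = 1000
Non-zero syndrome: error at position 1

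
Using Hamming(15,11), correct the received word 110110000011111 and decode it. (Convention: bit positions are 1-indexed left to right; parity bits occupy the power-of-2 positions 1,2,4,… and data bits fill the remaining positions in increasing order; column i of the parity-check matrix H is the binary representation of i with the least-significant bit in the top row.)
Syndrome s = H · r^T (mod 2), r = 110110000011111:
  s[0] = (101010101010101)·(110110000011111) mod 2 = 1+0+0+0+1+0+0+0+0+0+1+0+1+0+1 mod 2 = 1
  s[1] = (011001100110011)·(110110000011111) mod 2 = 0+1+0+0+0+0+0+0+0+0+1+0+0+1+1 mod 2 = 0
  s[2] = (000111100001111)·(110110000011111) mod 2 = 0+0+0+1+1+0+0+0+0+0+0+1+1+1+1 mod 2 = 0
  s[3] = (000000011111111)·(110110000011111) mod 2 = 0+0+0+0+0+0+0+0+0+0+1+1+1+1+1 mod 2 = 1
Syndrome = 1001
Column 9 of H equals this syndrome → error at bit 9 (1-indexed).
Flip bit 9: 110110000011111 → 110110001011111
Extract data bits at positions {3,5,6,7,9,10,11,12,13,14,15}: 01001011111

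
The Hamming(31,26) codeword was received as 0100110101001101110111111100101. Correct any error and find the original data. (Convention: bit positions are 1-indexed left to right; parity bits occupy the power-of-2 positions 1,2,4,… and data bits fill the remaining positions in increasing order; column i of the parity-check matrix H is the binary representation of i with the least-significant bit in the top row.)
Syndrome s = H · r^T (mod 2), r = 0100110101001101110111111100101:
  s[0] = (1010101010101010101010101010101)·(0100110101001101110111111100101) mod 2 = 0+0+0+0+1+0+0+0+0+0+0+0+1+0+0+0+1+0+0+0+1+0+1+0+1+0+0+0+1+0+1 mod 2 = 0
  s[1] = (0110011001100110011001100110011)·(0100110101001101110111111100101) mod 2 = 0+1+0+0+0+1+0+0+0+1+0+0+0+1+0+0+0+1+0+0+0+1+1+0+0+1+0+0+0+0+1 mod 2 = 1
  s[2] = (0001111000011110000111100001111)·(0100110101001101110111111100101) mod 2 = 0+0+0+0+1+1+0+0+0+0+0+0+1+1+0+0+0+0+0+1+1+1+1+0+0+0+0+0+1+0+1 mod 2 = 0
  s[3] = (0000000111111110000000011111111)·(0100110101001101110111111100101) mod 2 = 0+0+0+0+0+0+0+1+0+1+0+0+1+1+0+0+0+0+0+0+0+0+0+1+1+1+0+0+1+0+1 mod 2 = 1
  s[4] = (0000000000000001111111111111111)·(0100110101001101110111111100101) mod 2 = 0+0+0+0+0+0+0+0+0+0+0+0+0+0+0+1+1+1+0+1+1+1+1+1+1+1+0+0+1+0+1 mod 2 = 0
Syndrome = 01010
Column 10 of H equals this syndrome → error at bit 10 (1-indexed).
Flip bit 10: 0100110101001101110111111100101 → 0100110100001101110111111100101
Extract data bits at positions {3,5,6,7,9,10,11,12,13,14,15,17,18,19,20,21,22,23,24,25,26,27,28,29,30,31}: 01100000110110111111100101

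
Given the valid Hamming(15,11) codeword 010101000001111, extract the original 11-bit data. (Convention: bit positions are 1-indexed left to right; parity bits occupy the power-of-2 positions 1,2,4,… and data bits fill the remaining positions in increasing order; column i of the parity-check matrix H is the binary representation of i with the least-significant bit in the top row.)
Parity bits occupy power-of-2 positions; data bits are at positions {3,5,6,7,9,10,11,12,13,14,15} (1-indexed).
Extract: c[3]=0 c[5]=0 c[6]=1 c[7]=0 c[9]=0 c[10]=0 c[11]=0 c[12]=1 c[13]=1 c[14]=1 c[15]=1
Data = 00100001111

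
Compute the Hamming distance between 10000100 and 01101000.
XOR = 11101100, count of 1s = 5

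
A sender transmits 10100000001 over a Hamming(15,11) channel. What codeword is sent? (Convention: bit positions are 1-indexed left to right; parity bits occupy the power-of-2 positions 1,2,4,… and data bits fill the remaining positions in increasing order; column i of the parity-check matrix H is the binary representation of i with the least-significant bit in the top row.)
Codeword c = d · G (mod 2), d = 10100000001:
  c[0] = d·G[:,0] = (10100000001)·(11011010101) mod 2 = 1+0+0+0+0+0+0+0+0+0+1 mod 2 = 0
  c[1] = d·G[:,1] = (10100000001)·(10110110011) mod 2 = 1+0+1+0+0+0+0+0+0+0+1 mod 2 = 1
  c[2] = d·G[:,2] = (10100000001)·(10000000000) mod 2 = 1+0+0+0+0+0+0+0+0+0+0 mod 2 = 1
  c[3] = d·G[:,3] = (10100000001)·(01110001111) mod 2 = 0+0+1+0+0+0+0+0+0+0+1 mod 2 = 0
  c[4] = d·G[:,4] = (10100000001)·(01000000000) mod 2 = 0+0+0+0+0+0+0+0+0+0+0 mod 2 = 0
  c[5] = d·G[:,5] = (10100000001)·(00100000000) mod 2 = 0+0+1+0+0+0+0+0+0+0+0 mod 2 = 1
  c[6] = d·G[:,6] = (10100000001)·(00010000000) mod 2 = 0+0+0+0+0+0+0+0+0+0+0 mod 2 = 0
  c[7] = d·G[:,7] = (10100000001)·(00001111111) mod 2 = 0+0+0+0+0+0+0+0+0+0+1 mod 2 = 1
  c[8] = d·G[:,8] = (10100000001)·(00001000000) mod 2 = 0+0+0+0+0+0+0+0+0+0+0 mod 2 = 0
  c[9] = d·G[:,9] = (10100000001)·(00000100000) mod 2 = 0+0+0+0+0+0+0+0+0+0+0 mod 2 = 0
  c[10] = d·G[:,10] = (10100000001)·(00000010000) mod 2 = 0+0+0+0+0+0+0+0+0+0+0 mod 2 = 0
  c[11] = d·G[:,11] = (10100000001)·(00000001000) mod 2 = 0+0+0+0+0+0+0+0+0+0+0 mod 2 = 0
  c[12] = d·G[:,12] = (10100000001)·(00000000100) mod 2 = 0+0+0+0+0+0+0+0+0+0+0 mod 2 = 0
  c[13] = d·G[:,13] = (10100000001)·(00000000010) mod 2 = 0+0+0+0+0+0+0+0+0+0+0 mod 2 = 0
  c[14] = d·G[:,14] = (10100000001)·(00000000001) mod 2 = 0+0+0+0+0+0+0+0+0+0+1 mod 2 = 1
Codeword = 011001010000001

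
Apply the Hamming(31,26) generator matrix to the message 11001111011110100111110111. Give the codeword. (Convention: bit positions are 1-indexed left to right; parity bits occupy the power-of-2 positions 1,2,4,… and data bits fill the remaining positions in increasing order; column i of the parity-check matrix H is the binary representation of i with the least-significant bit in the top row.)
Codeword c = d · G (mod 2), d = 11001111011110100111110111:
  c[0] = d·G[:,0] = (11001111011110100111110111)·(11011010101101010101010101) mod 2 = 1+1+0+0+1+0+1+0+0+0+1+1+0+0+0+0+0+1+0+1+0+1+0+1+0+1 mod 2 = 1
  c[1] = d·G[:,1] = (11001111011110100111110111)·(10110110011011001100110011) mod 2 = 1+0+0+0+0+1+1+0+0+1+1+0+1+0+0+0+0+1+0+0+1+1+0+0+1+1 mod 2 = 1
  c[2] = d·G[:,2] = (11001111011110100111110111)·(10000000000000000000000000) mod 2 = 1+0+0+0+0+0+0+0+0+0+0+0+0+0+0+0+0+0+0+0+0+0+0+0+0+0 mod 2 = 1
  c[3] = d·G[:,3] = (11001111011110100111110111)·(01110001111000111100001111) mod 2 = 0+1+0+0+0+0+0+1+0+1+1+0+0+0+1+0+0+1+0+0+0+0+0+1+1+1 mod 2 = 1
  c[4] = d·G[:,4] = (11001111011110100111110111)·(01000000000000000000000000) mod 2 = 0+1+0+0+0+0+0+0+0+0+0+0+0+0+0+0+0+0+0+0+0+0+0+0+0+0 mod 2 = 1
  c[5] = d·G[:,5] = (11001111011110100111110111)·(00100000000000000000000000) mod 2 = 0+0+0+0+0+0+0+0+0+0+0+0+0+0+0+0+0+0+0+0+0+0+0+0+0+0 mod 2 = 0
  c[6] = d·G[:,6] = (11001111011110100111110111)·(00010000000000000000000000) mod 2 = 0+0+0+0+0+0+0+0+0+0+0+0+0+0+0+0+0+0+0+0+0+0+0+0+0+0 mod 2 = 0
  c[7] = d·G[:,7] = (11001111011110100111110111)·(00001111111000000011111111) mod 2 = 0+0+0+0+1+1+1+1+0+1+1+0+0+0+0+0+0+0+1+1+1+1+0+1+1+1 mod 2 = 1
  c[8] = d·G[:,8] = (11001111011110100111110111)·(00001000000000000000000000) mod 2 = 0+0+0+0+1+0+0+0+0+0+0+0+0+0+0+0+0+0+0+0+0+0+0+0+0+0 mod 2 = 1
  c[9] = d·G[:,9] = (11001111011110100111110111)·(00000100000000000000000000) mod 2 = 0+0+0+0+0+1+0+0+0+0+0+0+0+0+0+0+0+0+0+0+0+0+0+0+0+0 mod 2 = 1
  c[10] = d·G[:,10] = (11001111011110100111110111)·(00000010000000000000000000) mod 2 = 0+0+0+0+0+0+1+0+0+0+0+0+0+0+0+0+0+0+0+0+0+0+0+0+0+0 mod 2 = 1
  c[11] = d·G[:,11] = (11001111011110100111110111)·(00000001000000000000000000) mod 2 = 0+0+0+0+0+0+0+1+0+0+0+0+0+0+0+0+0+0+0+0+0+0+0+0+0+0 mod 2 = 1
  c[12] = d·G[:,12] = (11001111011110100111110111)·(00000000100000000000000000) mod 2 = 0+0+0+0+0+0+0+0+0+0+0+0+0+0+0+0+0+0+0+0+0+0+0+0+0+0 mod 2 = 0
  c[13] = d·G[:,13] = (11001111011110100111110111)·(00000000010000000000000000) mod 2 = 0+0+0+0+0+0+0+0+0+1+0+0+0+0+0+0+0+0+0+0+0+0+0+0+0+0 mod 2 = 1
  c[14] = d·G[:,14] = (11001111011110100111110111)·(00000000001000000000000000) mod 2 = 0+0+0+0+0+0+0+0+0+0+1+0+0+0+0+0+0+0+0+0+0+0+0+0+0+0 mod 2 = 1
  c[15] = d·G[:,15] = (11001111011110100111110111)·(00000000000111111111111111) mod 2 = 0+0+0+0+0+0+0+0+0+0+0+1+1+0+1+0+0+1+1+1+1+1+0+1+1+1 mod 2 = 1
  c[16] = d·G[:,16] = (11001111011110100111110111)·(00000000000100000000000000) mod 2 = 0+0+0+0+0+0+0+0+0+0+0+1+0+0+0+0+0+0+0+0+0+0+0+0+0+0 mod 2 = 1
  c[17] = d·G[:,17] = (11001111011110100111110111)·(00000000000010000000000000) mod 2 = 0+0+0+0+0+0+0+0+0+0+0+0+1+0+0+0+0+0+0+0+0+0+0+0+0+0 mod 2 = 1
  c[18] = d·G[:,18] = (11001111011110100111110111)·(00000000000001000000000000) mod 2 = 0+0+0+0+0+0+0+0+0+0+0+0+0+0+0+0+0+0+0+0+0+0+0+0+0+0 mod 2 = 0
  c[19] = d·G[:,19] = (11001111011110100111110111)·(00000000000000100000000000) mod 2 = 0+0+0+0+0+0+0+0+0+0+0+0+0+0+1+0+0+0+0+0+0+0+0+0+0+0 mod 2 = 1
  c[20] = d·G[:,20] = (11001111011110100111110111)·(00000000000000010000000000) mod 2 = 0+0+0+0+0+0+0+0+0+0+0+0+0+0+0+0+0+0+0+0+0+0+0+0+0+0 mod 2 = 0
  c[21] = d·G[:,21] = (11001111011110100111110111)·(00000000000000001000000000) mod 2 = 0+0+0+0+0+0+0+0+0+0+0+0+0+0+0+0+0+0+0+0+0+0+0+0+0+0 mod 2 = 0
  c[22] = d·G[:,22] = (11001111011110100111110111)·(00000000000000000100000000) mod 2 = 0+0+0+0+0+0+0+0+0+0+0+0+0+0+0+0+0+1+0+0+0+0+0+0+0+0 mod 2 = 1
  c[23] = d·G[:,23] = (11001111011110100111110111)·(00000000000000000010000000) mod 2 = 0+0+0+0+0+0+0+0+0+0+0+0+0+0+0+0+0+0+1+0+0+0+0+0+0+0 mod 2 = 1
  c[24] = d·G[:,24] = (11001111011110100111110111)·(00000000000000000001000000) mod 2 = 0+0+0+0+0+0+0+0+0+0+0+0+0+0+0+0+0+0+0+1+0+0+0+0+0+0 mod 2 = 1
  c[25] = d·G[:,25] = (11001111011110100111110111)·(00000000000000000000100000) mod 2 = 0+0+0+0+0+0+0+0+0+0+0+0+0+0+0+0+0+0+0+0+1+0+0+0+0+0 mod 2 = 1
  c[26] = d·G[:,26] = (11001111011110100111110111)·(00000000000000000000010000) mod 2 = 0+0+0+0+0+0+0+0+0+0+0+0+0+0+0+0+0+0+0+0+0+1+0+0+0+0 mod 2 = 1
  c[27] = d·G[:,27] = (11001111011110100111110111)·(00000000000000000000001000) mod 2 = 0+0+0+0+0+0+0+0+0+0+0+0+0+0+0+0+0+0+0+0+0+0+0+0+0+0 mod 2 = 0
  c[28] = d·G[:,28] = (11001111011110100111110111)·(00000000000000000000000100) mod 2 = 0+0+0+0+0+0+0+0+0+0+0+0+0+0+0+0+0+0+0+0+0+0+0+1+0+0 mod 2 = 1
  c[29] = d·G[:,29] = (11001111011110100111110111)·(00000000000000000000000010) mod 2 = 0+0+0+0+0+0+0+0+0+0+0+0+0+0+0+0+0+0+0+0+0+0+0+0+1+0 mod 2 = 1
  c[30] = d·G[:,30] = (11001111011110100111110111)·(00000000000000000000000001) mod 2 = 0+0+0+0+0+0+0+0+0+0+0+0+0+0+0+0+0+0+0+0+0+0+0+0+0+1 mod 2 = 1
Codeword = 1111100111110111110100111110111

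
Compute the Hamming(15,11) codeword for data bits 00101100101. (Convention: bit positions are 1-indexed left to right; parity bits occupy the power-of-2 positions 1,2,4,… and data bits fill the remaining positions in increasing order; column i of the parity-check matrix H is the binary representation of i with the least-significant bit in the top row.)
Codeword c = d · G (mod 2), d = 00101100101:
  c[0] = d·G[:,0] = (00101100101)·(11011010101) mod 2 = 0+0+0+0+1+0+0+0+1+0+1 mod 2 = 1
  c[1] = d·G[:,1] = (00101100101)·(10110110011) mod 2 = 0+0+1+0+0+1+0+0+0+0+1 mod 2 = 1
  c[2] = d·G[:,2] = (00101100101)·(10000000000) mod 2 = 0+0+0+0+0+0+0+0+0+0+0 mod 2 = 0
  c[3] = d·G[:,3] = (00101100101)·(01110001111) mod 2 = 0+0+1+0+0+0+0+0+1+0+1 mod 2 = 1
  c[4] = d·G[:,4] = (00101100101)·(01000000000) mod 2 = 0+0+0+0+0+0+0+0+0+0+0 mod 2 = 0
  c[5] = d·G[:,5] = (00101100101)·(00100000000) mod 2 = 0+0+1+0+0+0+0+0+0+0+0 mod 2 = 1
  c[6] = d·G[:,6] = (00101100101)·(00010000000) mod 2 = 0+0+0+0+0+0+0+0+0+0+0 mod 2 = 0
  c[7] = d·G[:,7] = (00101100101)·(00001111111) mod 2 = 0+0+0+0+1+1+0+0+1+0+1 mod 2 = 0
  c[8] = d·G[:,8] = (00101100101)·(00001000000) mod 2 = 0+0+0+0+1+0+0+0+0+0+0 mod 2 = 1
  c[9] = d·G[:,9] = (00101100101)·(00000100000) mod 2 = 0+0+0+0+0+1+0+0+0+0+0 mod 2 = 1
  c[10] = d·G[:,10] = (00101100101)·(00000010000) mod 2 = 0+0+0+0+0+0+0+0+0+0+0 mod 2 = 0
  c[11] = d·G[:,11] = (00101100101)·(00000001000) mod 2 = 0+0+0+0+0+0+0+0+0+0+0 mod 2 = 0
  c[12] = d·G[:,12] = (00101100101)·(00000000100) mod 2 = 0+0+0+0+0+0+0+0+1+0+0 mod 2 = 1
  c[13] = d·G[:,13] = (00101100101)·(00000000010) mod 2 = 0+0+0+0+0+0+0+0+0+0+0 mod 2 = 0
  c[14] = d·G[:,14] = (00101100101)·(00000000001) mod 2 = 0+0+0+0+0+0+0+0+0+0+1 mod 2 = 1
Codeword = 110101001100101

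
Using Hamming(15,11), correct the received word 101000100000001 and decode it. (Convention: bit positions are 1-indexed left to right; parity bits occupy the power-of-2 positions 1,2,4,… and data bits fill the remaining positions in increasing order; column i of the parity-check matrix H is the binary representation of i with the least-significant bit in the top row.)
Syndrome s = H · r^T (mod 2), r = 101000100000001:
  s[0] = (101010101010101)·(101000100000001) mod 2 = 1+0+1+0+0+0+1+0+0+0+0+0+0+0+1 mod 2 = 0
  s[1] = (011001100110011)·(101000100000001) mod 2 = 0+0+1+0+0+0+1+0+0+0+0+0+0+0+1 mod 2 = 1
  s[2] = (000111100001111)·(101000100000001) mod 2 = 0+0+0+0+0+0+1+0+0+0+0+0+0+0+1 mod 2 = 0
  s[3] = (000000011111111)·(101000100000001) mod 2 = 0+0+0+0+0+0+0+0+0+0+0+0+0+0+1 mod 2 = 1
Syndrome = 0101
Column 10 of H equals this syndrome → error at bit 10 (1-indexed).
Flip bit 10: 101000100000001 → 101000100100001
Extract data bits at positions {3,5,6,7,9,10,11,12,13,14,15}: 10010100001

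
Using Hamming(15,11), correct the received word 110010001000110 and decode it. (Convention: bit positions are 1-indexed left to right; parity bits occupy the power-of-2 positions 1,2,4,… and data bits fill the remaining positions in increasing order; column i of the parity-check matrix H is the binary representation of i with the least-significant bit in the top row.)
Syndrome s = H · r^T (mod 2), r = 110010001000110:
  s[0] = (101010101010101)·(110010001000110) mod 2 = 1+0+0+0+1+0+0+0+1+0+0+0+1+0+0 mod 2 = 0
  s[1] = (011001100110011)·(110010001000110) mod 2 = 0+1+0+0+0+0+0+0+0+0+0+0+0+1+0 mod 2 = 0
  s[2] = (000111100001111)·(110010001000110) mod 2 = 0+0+0+0+1+0+0+0+0+0+0+0+1+1+0 mod 2 = 1
  s[3] = (000000011111111)·(110010001000110) mod 2 = 0+0+0+0+0+0+0+0+1+0+0+0+1+1+0 mod 2 = 1
Syndrome = 0011
Column 12 of H equals this syndrome → error at bit 12 (1-indexed).
Flip bit 12: 110010001000110 → 110010001001110
Extract data bits at positions {3,5,6,7,9,10,11,12,13,14,15}: 01001001110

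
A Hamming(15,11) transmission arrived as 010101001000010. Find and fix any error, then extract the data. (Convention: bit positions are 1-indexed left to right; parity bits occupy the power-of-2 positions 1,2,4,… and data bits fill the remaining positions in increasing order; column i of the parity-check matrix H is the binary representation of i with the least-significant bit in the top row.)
Syndrome s = H · r^T (mod 2), r = 010101001000010:
  s[0] = (101010101010101)·(010101001000010) mod 2 = 0+0+0+0+0+0+0+0+1+0+0+0+0+0+0 mod 2 = 1
  s[1] = (011001100110011)·(010101001000010) mod 2 = 0+1+0+0+0+1+0+0+0+0+0+0+0+1+0 mod 2 = 1
  s[2] = (000111100001111)·(010101001000010) mod 2 = 0+0+0+1+0+1+0+0+0+0+0+0+0+1+0 mod 2 = 1
  s[3] = (000000011111111)·(010101001000010) mod 2 = 0+0+0+0+0+0+0+0+1+0+0+0+0+1+0 mod 2 = 0
Syndrome = 1110
Column 7 of H equals this syndrome → error at bit 7 (1-indexed).
Flip bit 7: 010101001000010 → 010101101000010
Extract data bits at positions {3,5,6,7,9,10,11,12,13,14,15}: 00111000010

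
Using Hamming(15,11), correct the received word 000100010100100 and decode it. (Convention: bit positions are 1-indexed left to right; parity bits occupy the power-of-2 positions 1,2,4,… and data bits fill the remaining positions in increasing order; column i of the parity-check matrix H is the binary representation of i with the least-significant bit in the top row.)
Syndrome s = H · r^T (mod 2), r = 000100010100100:
  s[0] = (101010101010101)·(000100010100100) mod 2 = 0+0+0+0+0+0+0+0+0+0+0+0+1+0+0 mod 2 = 1
  s[1] = (011001100110011)·(000100010100100) mod 2 = 0+0+0+0+0+0+0+0+0+1+0+0+0+0+0 mod 2 = 1
  s[2] = (000111100001111)·(000100010100100) mod 2 = 0+0+0+1+0+0+0+0+0+0+0+0+1+0+0 mod 2 = 0
  s[3] = (000000011111111)·(000100010100100) mod 2 = 0+0+0+0+0+0+0+1+0+1+0+0+1+0+0 mod 2 = 1
Syndrome = 1101
Column 11 of H equals this syndrome → error at bit 11 (1-indexed).
Flip bit 11: 000100010100100 → 000100010110100
Extract data bits at positions {3,5,6,7,9,10,11,12,13,14,15}: 00000110100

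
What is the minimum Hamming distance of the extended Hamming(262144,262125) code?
d_min = 4 (adding an overall parity bit to Hamming(262143,262125) raises d_min from 3 to 4).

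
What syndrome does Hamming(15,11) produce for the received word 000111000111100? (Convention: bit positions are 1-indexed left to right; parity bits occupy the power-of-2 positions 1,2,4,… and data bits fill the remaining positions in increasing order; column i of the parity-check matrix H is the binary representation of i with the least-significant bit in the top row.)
Syndrome s = H · r^T (mod 2), r = 000111000111100:
  s[0] = (101010101010101)·(000111000111100) mod 2 = 0+0+0+0+1+0+0+0+0+0+1+0+1+0+0 mod 2 = 1
  s[1] = (011001100110011)·(000111000111100) mod 2 = 0+0+0+0+0+1+0+0+0+1+1+0+0+0+0 mod 2 = 1
  s[2] = (000111100001111)·(000111000111100) mod 2 = 0+0+0+1+1+1+0+0+0+0+0+1+1+0+0 mod 2 = 1
  s[3] = (000000011111111)·(000111000111100) mod 2 = 0+0+0+0+0+0+0+0+0+1+1+1+1+0+0 mod 2 = 0
Syndrome = 1110
Non-zero syndrome: error at position 7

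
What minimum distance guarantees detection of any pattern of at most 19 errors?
Detecting e errors requires d_min ≥ e + 1 = 19 + 1 = 20.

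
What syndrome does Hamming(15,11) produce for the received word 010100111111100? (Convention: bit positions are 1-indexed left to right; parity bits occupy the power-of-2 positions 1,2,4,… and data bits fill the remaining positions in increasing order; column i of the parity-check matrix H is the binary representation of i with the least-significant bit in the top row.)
Syndrome s = H · r^T (mod 2), r = 010100111111100:
  s[0] = (101010101010101)·(010100111111100) mod 2 = 0+0+0+0+0+0+1+0+1+0+1+0+1+0+0 mod 2 = 0
  s[1] = (011001100110011)·(010100111111100) mod 2 = 0+1+0+0+0+0+1+0+0+1+1+0+0+0+0 mod 2 = 0
  s[2] = (000111100001111)·(010100111111100) mod 2 = 0+0+0+1+0+0+1+0+0+0+0+1+1+0+0 mod 2 = 0
  s[3] = (000000011111111)·(010100111111100) mod 2 = 0+0+0+0+0+0+0+1+1+1+1+1+1+0+0 mod 2 = 0
Syndrome = 0000
s = 0: no error detected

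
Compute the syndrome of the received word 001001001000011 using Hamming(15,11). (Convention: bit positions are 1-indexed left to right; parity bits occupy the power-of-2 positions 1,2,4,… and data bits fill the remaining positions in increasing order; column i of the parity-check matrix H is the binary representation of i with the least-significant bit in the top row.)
Syndrome s = H · r^T (mod 2), r = 001001001000011:
  s[0] = (101010101010101)·(001001001000011) mod 2 = 0+0+1+0+0+0+0+0+1+0+0+0+0+0+1 mod 2 = 1
  s[1] = (011001100110011)·(001001001000011) mod 2 = 0+0+1+0+0+1+0+0+0+0+0+0+0+1+1 mod 2 = 0
  s[2] = (000111100001111)·(001001001000011) mod 2 = 0+0+0+0+0+1+0+0+0+0+0+0+0+1+1 mod 2 = 1
  s[3] = (000000011111111)·(001001001000011) mod 2 = 0+0+0+0+0+0+0+0+1+0+0+0+0+1+1 mod 2 = 1
Syndrome = 1011
Non-zero syndrome: error at position 13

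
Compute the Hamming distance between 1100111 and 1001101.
XOR = 0101010, count of 1s = 3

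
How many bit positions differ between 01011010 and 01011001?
XOR = 00000011, count of 1s = 2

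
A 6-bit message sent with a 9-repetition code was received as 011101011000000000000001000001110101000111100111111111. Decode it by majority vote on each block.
Split into 9-bit blocks and majority-vote each:
  block 1 = 011101011: 6 ones, 3 zeros → 1
  block 2 = 000000000: 0 ones, 9 zeros → 0
  block 3 = 000001000: 1 ones, 8 zeros → 0
  block 4 = 001110101: 5 ones, 4 zeros → 1
  block 5 = 000111100: 4 ones, 5 zeros → 0
  block 6 = 111111111: 9 ones, 0 zeros → 1
Decoded = 100101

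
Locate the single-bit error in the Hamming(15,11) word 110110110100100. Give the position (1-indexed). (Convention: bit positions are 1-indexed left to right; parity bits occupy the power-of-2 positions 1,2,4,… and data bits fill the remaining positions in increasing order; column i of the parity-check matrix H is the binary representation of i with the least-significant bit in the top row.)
Syndrome s = H · r^T (mod 2), r = 110110110100100:
  s[0] = (101010101010101)·(110110110100100) mod 2 = 1+0+0+0+1+0+1+0+0+0+0+0+1+0+0 mod 2 = 0
  s[1] = (011001100110011)·(110110110100100) mod 2 = 0+1+0+0+0+0+1+0+0+1+0+0+0+0+0 mod 2 = 1
  s[2] = (000111100001111)·(110110110100100) mod 2 = 0+0+0+1+1+0+1+0+0+0+0+0+1+0+0 mod 2 = 0
  s[3] = (000000011111111)·(110110110100100) mod 2 = 0+0+0+0+0+0+0+1+0+1+0+0+1+0+0 mod 2 = 1
Syndrome = 0101
Column i of H is the binary representation of i, so the syndrome is the binary index of the flipped bit.
Read s = 0101 with s[0] as LSB: 0·2^0 + 1·2^1 + 0·2^2 + 1·2^3 = 10.
Error is at bit position 10.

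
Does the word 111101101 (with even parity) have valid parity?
Sum of all bits: 1+1+1+1+0+1+1+0+1 = 7; 7 mod 2 = 1. Result is 1 → parity error detected.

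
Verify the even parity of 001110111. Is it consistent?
Sum of all bits: 0+0+1+1+1+0+1+1+1 = 6; 6 mod 2 = 0. Result is 0 → valid parity.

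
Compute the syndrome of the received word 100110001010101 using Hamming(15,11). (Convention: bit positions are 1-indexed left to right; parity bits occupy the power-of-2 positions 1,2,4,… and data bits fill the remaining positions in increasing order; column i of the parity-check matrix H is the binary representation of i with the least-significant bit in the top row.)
Syndrome s = H · r^T (mod 2), r = 100110001010101:
  s[0] = (101010101010101)·(100110001010101) mod 2 = 1+0+0+0+1+0+0+0+1+0+1+0+1+0+1 mod 2 = 0
  s[1] = (011001100110011)·(100110001010101) mod 2 = 0+0+0+0+0+0+0+0+0+0+1+0+0+0+1 mod 2 = 0
  s[2] = (000111100001111)·(100110001010101) mod 2 = 0+0+0+1+1+0+0+0+0+0+0+0+1+0+1 mod 2 = 0
  s[3] = (000000011111111)·(100110001010101) mod 2 = 0+0+0+0+0+0+0+0+1+0+1+0+1+0+1 mod 2 = 0
Syndrome = 0000
s = 0: no error detected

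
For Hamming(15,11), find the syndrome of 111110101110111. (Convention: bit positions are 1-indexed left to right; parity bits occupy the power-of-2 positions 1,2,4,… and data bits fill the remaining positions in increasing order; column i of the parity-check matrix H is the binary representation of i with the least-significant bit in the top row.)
Syndrome s = H · r^T (mod 2), r = 111110101110111:
  s[0] = (101010101010101)·(111110101110111) mod 2 = 1+0+1+0+1+0+1+0+1+0+1+0+1+0+1 mod 2 = 0
  s[1] = (011001100110011)·(111110101110111) mod 2 = 0+1+1+0+0+0+1+0+0+1+1+0+0+1+1 mod 2 = 1
  s[2] = (000111100001111)·(111110101110111) mod 2 = 0+0+0+1+1+0+1+0+0+0+0+0+1+1+1 mod 2 = 0
  s[3] = (000000011111111)·(111110101110111) mod 2 = 0+0+0+0+0+0+0+0+1+1+1+0+1+1+1 mod 2 = 0
Syndrome = 0100
Non-zero syndrome: error at position 2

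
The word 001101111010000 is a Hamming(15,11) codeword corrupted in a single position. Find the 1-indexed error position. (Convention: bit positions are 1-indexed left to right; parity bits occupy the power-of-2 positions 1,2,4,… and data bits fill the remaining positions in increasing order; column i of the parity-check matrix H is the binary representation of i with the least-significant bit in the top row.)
Syndrome s = H · r^T (mod 2), r = 001101111010000:
  s[0] = (101010101010101)·(001101111010000) mod 2 = 0+0+1+0+0+0+1+0+1+0+1+0+0+0+0 mod 2 = 0
  s[1] = (011001100110011)·(001101111010000) mod 2 = 0+0+1+0+0+1+1+0+0+0+1+0+0+0+0 mod 2 = 0
  s[2] = (000111100001111)·(001101111010000) mod 2 = 0+0+0+1+0+1+1+0+0+0+0+0+0+0+0 mod 2 = 1
  s[3] = (000000011111111)·(001101111010000) mod 2 = 0+0+0+0+0+0+0+1+1+0+1+0+0+0+0 mod 2 = 1
Syndrome = 0011
Column i of H is the binary representation of i, so the syndrome is the binary index of the flipped bit.
Read s = 0011 with s[0] as LSB: 0·2^0 + 0·2^1 + 1·2^2 + 1·2^3 = 12.
Error is at bit position 12.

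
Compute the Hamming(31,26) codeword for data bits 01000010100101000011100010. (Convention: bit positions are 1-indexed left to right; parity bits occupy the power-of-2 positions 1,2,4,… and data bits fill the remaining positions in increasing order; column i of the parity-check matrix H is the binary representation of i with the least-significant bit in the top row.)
Codeword c = d · G (mod 2), d = 01000010100101000011100010:
  c[0] = d·G[:,0] = (01000010100101000011100010)·(11011010101101010101010101) mod 2 = 0+1+0+0+0+0+1+0+1+0+0+1+0+1+0+0+0+0+0+1+0+0+0+0+0+0 mod 2 = 0
  c[1] = d·G[:,1] = (01000010100101000011100010)·(10110110011011001100110011) mod 2 = 0+0+0+0+0+0+1+0+0+0+0+0+0+1+0+0+0+0+0+0+1+0+0+0+1+0 mod 2 = 0
  c[2] = d·G[:,2] = (01000010100101000011100010)·(10000000000000000000000000) mod 2 = 0+0+0+0+0+0+0+0+0+0+0+0+0+0+0+0+0+0+0+0+0+0+0+0+0+0 mod 2 = 0
  c[3] = d·G[:,3] = (01000010100101000011100010)·(01110001111000111100001111) mod 2 = 0+1+0+0+0+0+0+0+1+0+0+0+0+0+0+0+0+0+0+0+0+0+0+0+1+0 mod 2 = 1
  c[4] = d·G[:,4] = (01000010100101000011100010)·(01000000000000000000000000) mod 2 = 0+1+0+0+0+0+0+0+0+0+0+0+0+0+0+0+0+0+0+0+0+0+0+0+0+0 mod 2 = 1
  c[5] = d·G[:,5] = (01000010100101000011100010)·(00100000000000000000000000) mod 2 = 0+0+0+0+0+0+0+0+0+0+0+0+0+0+0+0+0+0+0+0+0+0+0+0+0+0 mod 2 = 0
  c[6] = d·G[:,6] = (01000010100101000011100010)·(00010000000000000000000000) mod 2 = 0+0+0+0+0+0+0+0+0+0+0+0+0+0+0+0+0+0+0+0+0+0+0+0+0+0 mod 2 = 0
  c[7] = d·G[:,7] = (01000010100101000011100010)·(00001111111000000011111111) mod 2 = 0+0+0+0+0+0+1+0+1+0+0+0+0+0+0+0+0+0+1+1+1+0+0+0+1+0 mod 2 = 0
  c[8] = d·G[:,8] = (01000010100101000011100010)·(00001000000000000000000000) mod 2 = 0+0+0+0+0+0+0+0+0+0+0+0+0+0+0+0+0+0+0+0+0+0+0+0+0+0 mod 2 = 0
  c[9] = d·G[:,9] = (01000010100101000011100010)·(00000100000000000000000000) mod 2 = 0+0+0+0+0+0+0+0+0+0+0+0+0+0+0+0+0+0+0+0+0+0+0+0+0+0 mod 2 = 0
  c[10] = d·G[:,10] = (01000010100101000011100010)·(00000010000000000000000000) mod 2 = 0+0+0+0+0+0+1+0+0+0+0+0+0+0+0+0+0+0+0+0+0+0+0+0+0+0 mod 2 = 1
  c[11] = d·G[:,11] = (01000010100101000011100010)·(00000001000000000000000000) mod 2 = 0+0+0+0+0+0+0+0+0+0+0+0+0+0+0+0+0+0+0+0+0+0+0+0+0+0 mod 2 = 0
  c[12] = d·G[:,12] = (01000010100101000011100010)·(00000000100000000000000000) mod 2 = 0+0+0+0+0+0+0+0+1+0+0+0+0+0+0+0+0+0+0+0+0+0+0+0+0+0 mod 2 = 1
  c[13] = d·G[:,13] = (01000010100101000011100010)·(00000000010000000000000000) mod 2 = 0+0+0+0+0+0+0+0+0+0+0+0+0+0+0+0+0+0+0+0+0+0+0+0+0+0 mod 2 = 0
  c[14] = d·G[:,14] = (01000010100101000011100010)·(00000000001000000000000000) mod 2 = 0+0+0+0+0+0+0+0+0+0+0+0+0+0+0+0+0+0+0+0+0+0+0+0+0+0 mod 2 = 0
  c[15] = d·G[:,15] = (01000010100101000011100010)·(00000000000111111111111111) mod 2 = 0+0+0+0+0+0+0+0+0+0+0+1+0+1+0+0+0+0+1+1+1+0+0+0+1+0 mod 2 = 0
  c[16] = d·G[:,16] = (01000010100101000011100010)·(00000000000100000000000000) mod 2 = 0+0+0+0+0+0+0+0+0+0+0+1+0+0+0+0+0+0+0+0+0+0+0+0+0+0 mod 2 = 1
  c[17] = d·G[:,17] = (01000010100101000011100010)·(00000000000010000000000000) mod 2 = 0+0+0+0+0+0+0+0+0+0+0+0+0+0+0+0+0+0+0+0+0+0+0+0+0+0 mod 2 = 0
  c[18] = d·G[:,18] = (01000010100101000011100010)·(00000000000001000000000000) mod 2 = 0+0+0+0+0+0+0+0+0+0+0+0+0+1+0+0+0+0+0+0+0+0+0+0+0+0 mod 2 = 1
  c[19] = d·G[:,19] = (01000010100101000011100010)·(00000000000000100000000000) mod 2 = 0+0+0+0+0+0+0+0+0+0+0+0+0+0+0+0+0+0+0+0+0+0+0+0+0+0 mod 2 = 0
  c[20] = d·G[:,20] = (01000010100101000011100010)·(00000000000000010000000000) mod 2 = 0+0+0+0+0+0+0+0+0+0+0+0+0+0+0+0+0+0+0+0+0+0+0+0+0+0 mod 2 = 0
  c[21] = d·G[:,21] = (01000010100101000011100010)·(00000000000000001000000000) mod 2 = 0+0+0+0+0+0+0+0+0+0+0+0+0+0+0+0+0+0+0+0+0+0+0+0+0+0 mod 2 = 0
  c[22] = d·G[:,22] = (01000010100101000011100010)·(00000000000000000100000000) mod 2 = 0+0+0+0+0+0+0+0+0+0+0+0+0+0+0+0+0+0+0+0+0+0+0+0+0+0 mod 2 = 0
  c[23] = d·G[:,23] = (01000010100101000011100010)·(00000000000000000010000000) mod 2 = 0+0+0+0+0+0+0+0+0+0+0+0+0+0+0+0+0+0+1+0+0+0+0+0+0+0 mod 2 = 1
  c[24] = d·G[:,24] = (01000010100101000011100010)·(00000000000000000001000000) mod 2 = 0+0+0+0+0+0+0+0+0+0+0+0+0+0+0+0+0+0+0+1+0+0+0+0+0+0 mod 2 = 1
  c[25] = d·G[:,25] = (01000010100101000011100010)·(00000000000000000000100000) mod 2 = 0+0+0+0+0+0+0+0+0+0+0+0+0+0+0+0+0+0+0+0+1+0+0+0+0+0 mod 2 = 1
  c[26] = d·G[:,26] = (01000010100101000011100010)·(00000000000000000000010000) mod 2 = 0+0+0+0+0+0+0+0+0+0+0+0+0+0+0+0+0+0+0+0+0+0+0+0+0+0 mod 2 = 0
  c[27] = d·G[:,27] = (01000010100101000011100010)·(00000000000000000000001000) mod 2 = 0+0+0+0+0+0+0+0+0+0+0+0+0+0+0+0+0+0+0+0+0+0+0+0+0+0 mod 2 = 0
  c[28] = d·G[:,28] = (01000010100101000011100010)·(00000000000000000000000100) mod 2 = 0+0+0+0+0+0+0+0+0+0+0+0+0+0+0+0+0+0+0+0+0+0+0+0+0+0 mod 2 = 0
  c[29] = d·G[:,29] = (01000010100101000011100010)·(00000000000000000000000010) mod 2 = 0+0+0+0+0+0+0+0+0+0+0+0+0+0+0+0+0+0+0+0+0+0+0+0+1+0 mod 2 = 1
  c[30] = d·G[:,30] = (01000010100101000011100010)·(00000000000000000000000001) mod 2 = 0+0+0+0+0+0+0+0+0+0+0+0+0+0+0+0+0+0+0+0+0+0+0+0+0+0 mod 2 = 0
Codeword = 0001100000101000101000011100010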